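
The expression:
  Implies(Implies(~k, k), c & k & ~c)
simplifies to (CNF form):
~k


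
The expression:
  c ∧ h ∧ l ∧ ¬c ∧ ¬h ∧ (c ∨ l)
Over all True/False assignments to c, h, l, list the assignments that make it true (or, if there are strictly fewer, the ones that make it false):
is never true.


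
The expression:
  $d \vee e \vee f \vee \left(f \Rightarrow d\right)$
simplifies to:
$\text{True}$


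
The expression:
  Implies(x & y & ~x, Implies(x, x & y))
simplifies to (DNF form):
True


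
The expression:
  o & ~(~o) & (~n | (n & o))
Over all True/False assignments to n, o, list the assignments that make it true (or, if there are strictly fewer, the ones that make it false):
is true only for:
  n=False, o=True;
  n=True, o=True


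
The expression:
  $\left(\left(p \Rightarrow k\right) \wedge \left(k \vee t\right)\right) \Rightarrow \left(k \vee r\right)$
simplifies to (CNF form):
$k \vee p \vee r \vee \neg t$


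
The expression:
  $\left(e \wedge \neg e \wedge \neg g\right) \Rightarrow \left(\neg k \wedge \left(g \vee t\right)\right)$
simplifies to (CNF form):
$\text{True}$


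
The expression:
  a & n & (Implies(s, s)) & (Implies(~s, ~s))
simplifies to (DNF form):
a & n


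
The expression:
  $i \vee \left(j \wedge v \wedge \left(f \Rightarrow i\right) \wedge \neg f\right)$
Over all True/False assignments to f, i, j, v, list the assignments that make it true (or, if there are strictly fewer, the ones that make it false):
is false only for:
  f=False, i=False, j=False, v=False;
  f=False, i=False, j=False, v=True;
  f=False, i=False, j=True, v=False;
  f=True, i=False, j=False, v=False;
  f=True, i=False, j=False, v=True;
  f=True, i=False, j=True, v=False;
  f=True, i=False, j=True, v=True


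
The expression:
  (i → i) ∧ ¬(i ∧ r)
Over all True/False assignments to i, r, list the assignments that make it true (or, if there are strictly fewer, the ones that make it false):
is false only for:
  i=True, r=True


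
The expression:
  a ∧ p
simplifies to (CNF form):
a ∧ p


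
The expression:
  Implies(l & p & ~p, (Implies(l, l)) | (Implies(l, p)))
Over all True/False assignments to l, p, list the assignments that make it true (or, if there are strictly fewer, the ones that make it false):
is always true.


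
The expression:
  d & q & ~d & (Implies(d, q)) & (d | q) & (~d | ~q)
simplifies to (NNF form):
False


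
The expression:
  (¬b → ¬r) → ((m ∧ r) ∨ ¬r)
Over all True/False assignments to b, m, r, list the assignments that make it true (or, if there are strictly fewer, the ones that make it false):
is false only for:
  b=True, m=False, r=True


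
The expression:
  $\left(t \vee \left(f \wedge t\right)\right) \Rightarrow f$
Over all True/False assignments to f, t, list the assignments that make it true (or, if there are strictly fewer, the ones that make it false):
is false only for:
  f=False, t=True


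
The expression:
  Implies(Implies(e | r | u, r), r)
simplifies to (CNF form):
e | r | u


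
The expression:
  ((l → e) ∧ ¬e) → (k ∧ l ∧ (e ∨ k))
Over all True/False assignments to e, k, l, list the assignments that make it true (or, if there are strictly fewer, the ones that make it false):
is false only for:
  e=False, k=False, l=False;
  e=False, k=True, l=False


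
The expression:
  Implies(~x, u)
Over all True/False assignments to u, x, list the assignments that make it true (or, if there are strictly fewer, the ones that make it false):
is false only for:
  u=False, x=False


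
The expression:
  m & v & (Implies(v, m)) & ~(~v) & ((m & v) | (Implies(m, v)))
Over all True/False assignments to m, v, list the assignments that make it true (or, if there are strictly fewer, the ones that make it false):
is true only for:
  m=True, v=True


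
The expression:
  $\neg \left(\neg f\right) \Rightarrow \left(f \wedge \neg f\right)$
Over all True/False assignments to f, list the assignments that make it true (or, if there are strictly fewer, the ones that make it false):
is true only for:
  f=False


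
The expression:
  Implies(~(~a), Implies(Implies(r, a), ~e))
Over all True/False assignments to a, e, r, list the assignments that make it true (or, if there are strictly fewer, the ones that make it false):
is false only for:
  a=True, e=True, r=False;
  a=True, e=True, r=True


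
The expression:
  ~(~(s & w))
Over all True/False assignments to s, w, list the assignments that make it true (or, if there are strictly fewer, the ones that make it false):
is true only for:
  s=True, w=True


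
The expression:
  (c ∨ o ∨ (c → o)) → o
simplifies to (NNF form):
o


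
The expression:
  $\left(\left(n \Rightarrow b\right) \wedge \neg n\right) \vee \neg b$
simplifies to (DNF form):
$\neg b \vee \neg n$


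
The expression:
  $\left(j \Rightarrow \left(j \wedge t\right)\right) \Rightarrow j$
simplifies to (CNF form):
$j$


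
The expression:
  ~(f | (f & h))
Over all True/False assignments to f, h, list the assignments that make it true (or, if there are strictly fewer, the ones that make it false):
is true only for:
  f=False, h=False;
  f=False, h=True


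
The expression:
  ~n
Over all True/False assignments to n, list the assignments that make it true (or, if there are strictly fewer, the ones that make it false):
is true only for:
  n=False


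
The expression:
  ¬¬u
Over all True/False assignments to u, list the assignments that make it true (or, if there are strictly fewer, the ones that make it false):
is true only for:
  u=True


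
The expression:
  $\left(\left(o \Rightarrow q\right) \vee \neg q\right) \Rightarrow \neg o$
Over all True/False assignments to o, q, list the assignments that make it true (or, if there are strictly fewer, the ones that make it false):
is true only for:
  o=False, q=False;
  o=False, q=True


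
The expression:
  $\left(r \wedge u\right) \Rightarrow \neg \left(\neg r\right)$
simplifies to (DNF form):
$\text{True}$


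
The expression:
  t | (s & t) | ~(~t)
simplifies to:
t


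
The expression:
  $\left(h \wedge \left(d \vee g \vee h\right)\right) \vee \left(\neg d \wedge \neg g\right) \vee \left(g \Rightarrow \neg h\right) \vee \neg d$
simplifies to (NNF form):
$\text{True}$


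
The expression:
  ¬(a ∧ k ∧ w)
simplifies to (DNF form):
¬a ∨ ¬k ∨ ¬w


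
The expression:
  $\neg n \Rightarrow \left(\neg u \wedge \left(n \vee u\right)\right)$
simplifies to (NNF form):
$n$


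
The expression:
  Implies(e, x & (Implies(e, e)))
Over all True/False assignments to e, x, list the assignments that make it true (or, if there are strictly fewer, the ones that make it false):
is false only for:
  e=True, x=False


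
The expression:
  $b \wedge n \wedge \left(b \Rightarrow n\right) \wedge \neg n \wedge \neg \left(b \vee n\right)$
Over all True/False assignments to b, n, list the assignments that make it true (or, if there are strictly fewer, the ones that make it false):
is never true.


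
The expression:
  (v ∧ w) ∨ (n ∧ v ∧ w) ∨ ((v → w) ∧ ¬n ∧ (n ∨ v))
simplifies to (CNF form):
v ∧ w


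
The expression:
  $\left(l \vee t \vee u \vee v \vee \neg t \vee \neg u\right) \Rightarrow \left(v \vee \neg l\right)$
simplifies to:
$v \vee \neg l$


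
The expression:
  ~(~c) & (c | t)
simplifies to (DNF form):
c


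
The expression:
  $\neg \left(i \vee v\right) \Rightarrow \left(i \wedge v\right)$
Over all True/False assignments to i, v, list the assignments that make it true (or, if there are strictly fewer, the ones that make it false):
is false only for:
  i=False, v=False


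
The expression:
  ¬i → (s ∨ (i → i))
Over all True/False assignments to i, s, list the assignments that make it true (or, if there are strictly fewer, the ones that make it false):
is always true.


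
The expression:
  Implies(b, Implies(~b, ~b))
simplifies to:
True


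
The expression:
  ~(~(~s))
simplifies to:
~s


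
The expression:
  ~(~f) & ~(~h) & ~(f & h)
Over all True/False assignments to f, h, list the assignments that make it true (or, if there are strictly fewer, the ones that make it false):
is never true.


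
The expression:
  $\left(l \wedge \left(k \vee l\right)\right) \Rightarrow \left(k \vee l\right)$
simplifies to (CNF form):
$\text{True}$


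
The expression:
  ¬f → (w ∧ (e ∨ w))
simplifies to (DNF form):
f ∨ w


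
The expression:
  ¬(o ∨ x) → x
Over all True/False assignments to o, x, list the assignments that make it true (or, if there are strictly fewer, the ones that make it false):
is false only for:
  o=False, x=False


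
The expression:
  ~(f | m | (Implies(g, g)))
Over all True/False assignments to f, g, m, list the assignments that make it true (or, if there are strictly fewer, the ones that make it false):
is never true.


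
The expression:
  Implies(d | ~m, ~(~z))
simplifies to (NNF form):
z | (m & ~d)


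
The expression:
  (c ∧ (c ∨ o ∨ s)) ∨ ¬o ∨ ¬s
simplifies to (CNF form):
c ∨ ¬o ∨ ¬s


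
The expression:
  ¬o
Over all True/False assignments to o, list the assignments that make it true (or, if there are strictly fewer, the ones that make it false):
is true only for:
  o=False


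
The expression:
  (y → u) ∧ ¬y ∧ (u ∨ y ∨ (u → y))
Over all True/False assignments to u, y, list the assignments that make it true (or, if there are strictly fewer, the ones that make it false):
is true only for:
  u=False, y=False;
  u=True, y=False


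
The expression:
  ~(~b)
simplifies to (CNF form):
b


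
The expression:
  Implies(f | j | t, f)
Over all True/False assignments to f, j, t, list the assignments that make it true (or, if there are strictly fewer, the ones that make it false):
is false only for:
  f=False, j=False, t=True;
  f=False, j=True, t=False;
  f=False, j=True, t=True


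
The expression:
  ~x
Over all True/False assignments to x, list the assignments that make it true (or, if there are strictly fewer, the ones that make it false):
is true only for:
  x=False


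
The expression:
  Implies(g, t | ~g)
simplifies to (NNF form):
t | ~g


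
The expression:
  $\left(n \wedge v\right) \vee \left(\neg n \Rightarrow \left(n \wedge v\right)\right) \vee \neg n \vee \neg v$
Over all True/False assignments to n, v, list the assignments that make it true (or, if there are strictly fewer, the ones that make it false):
is always true.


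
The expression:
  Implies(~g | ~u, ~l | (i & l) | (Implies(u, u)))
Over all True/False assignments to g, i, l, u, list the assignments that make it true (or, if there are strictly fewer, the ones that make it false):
is always true.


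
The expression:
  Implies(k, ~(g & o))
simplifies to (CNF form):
~g | ~k | ~o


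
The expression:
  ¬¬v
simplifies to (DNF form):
v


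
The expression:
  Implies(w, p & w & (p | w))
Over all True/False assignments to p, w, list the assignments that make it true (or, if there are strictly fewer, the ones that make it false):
is false only for:
  p=False, w=True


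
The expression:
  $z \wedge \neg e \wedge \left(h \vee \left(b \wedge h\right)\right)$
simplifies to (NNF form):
$h \wedge z \wedge \neg e$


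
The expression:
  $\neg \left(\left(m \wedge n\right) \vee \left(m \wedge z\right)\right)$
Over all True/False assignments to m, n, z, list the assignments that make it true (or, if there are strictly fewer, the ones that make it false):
is false only for:
  m=True, n=False, z=True;
  m=True, n=True, z=False;
  m=True, n=True, z=True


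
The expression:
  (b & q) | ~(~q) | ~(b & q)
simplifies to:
True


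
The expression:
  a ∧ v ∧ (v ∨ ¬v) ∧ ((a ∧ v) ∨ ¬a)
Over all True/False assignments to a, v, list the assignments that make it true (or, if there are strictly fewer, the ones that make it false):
is true only for:
  a=True, v=True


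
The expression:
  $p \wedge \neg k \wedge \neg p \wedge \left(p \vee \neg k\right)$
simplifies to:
$\text{False}$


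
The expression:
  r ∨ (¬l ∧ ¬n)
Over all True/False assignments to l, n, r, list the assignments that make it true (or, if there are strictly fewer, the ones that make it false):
is false only for:
  l=False, n=True, r=False;
  l=True, n=False, r=False;
  l=True, n=True, r=False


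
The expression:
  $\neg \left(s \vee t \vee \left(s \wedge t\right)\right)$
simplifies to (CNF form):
$\neg s \wedge \neg t$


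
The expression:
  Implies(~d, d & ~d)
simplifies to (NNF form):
d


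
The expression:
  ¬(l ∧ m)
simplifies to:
¬l ∨ ¬m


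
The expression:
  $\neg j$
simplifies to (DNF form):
$\neg j$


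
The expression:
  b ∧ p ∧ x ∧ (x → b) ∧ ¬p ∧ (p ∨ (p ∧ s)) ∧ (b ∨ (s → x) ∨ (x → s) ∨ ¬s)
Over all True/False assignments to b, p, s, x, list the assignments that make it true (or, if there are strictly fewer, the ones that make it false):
is never true.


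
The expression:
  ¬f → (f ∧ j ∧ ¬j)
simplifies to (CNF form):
f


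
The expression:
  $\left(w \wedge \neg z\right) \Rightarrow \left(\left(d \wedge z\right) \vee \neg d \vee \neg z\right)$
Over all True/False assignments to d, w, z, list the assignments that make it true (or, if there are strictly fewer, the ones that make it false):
is always true.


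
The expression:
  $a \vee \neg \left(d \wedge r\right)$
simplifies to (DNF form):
$a \vee \neg d \vee \neg r$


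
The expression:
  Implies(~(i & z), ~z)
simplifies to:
i | ~z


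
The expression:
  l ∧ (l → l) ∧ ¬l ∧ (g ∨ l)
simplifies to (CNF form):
False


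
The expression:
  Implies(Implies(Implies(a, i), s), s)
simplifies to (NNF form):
i | s | ~a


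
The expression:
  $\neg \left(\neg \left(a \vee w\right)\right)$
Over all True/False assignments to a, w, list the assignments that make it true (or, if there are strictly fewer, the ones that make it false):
is false only for:
  a=False, w=False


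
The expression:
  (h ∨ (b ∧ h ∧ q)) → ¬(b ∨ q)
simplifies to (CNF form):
(¬b ∨ ¬h) ∧ (¬h ∨ ¬q)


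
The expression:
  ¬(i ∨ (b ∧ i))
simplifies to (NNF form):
¬i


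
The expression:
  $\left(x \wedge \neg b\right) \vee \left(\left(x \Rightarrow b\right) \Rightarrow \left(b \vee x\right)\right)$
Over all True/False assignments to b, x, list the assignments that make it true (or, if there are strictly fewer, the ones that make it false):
is false only for:
  b=False, x=False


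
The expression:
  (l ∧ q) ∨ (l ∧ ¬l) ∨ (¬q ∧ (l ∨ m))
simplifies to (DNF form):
l ∨ (m ∧ ¬q)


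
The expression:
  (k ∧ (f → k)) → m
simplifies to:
m ∨ ¬k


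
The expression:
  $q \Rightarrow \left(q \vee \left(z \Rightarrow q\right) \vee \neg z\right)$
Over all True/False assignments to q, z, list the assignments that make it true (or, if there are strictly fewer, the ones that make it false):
is always true.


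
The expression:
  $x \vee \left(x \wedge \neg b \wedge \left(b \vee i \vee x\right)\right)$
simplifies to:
$x$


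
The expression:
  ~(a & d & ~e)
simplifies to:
e | ~a | ~d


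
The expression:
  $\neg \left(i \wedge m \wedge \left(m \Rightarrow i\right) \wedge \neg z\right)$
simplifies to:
$z \vee \neg i \vee \neg m$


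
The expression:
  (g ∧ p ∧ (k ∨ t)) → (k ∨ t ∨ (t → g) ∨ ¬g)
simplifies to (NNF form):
True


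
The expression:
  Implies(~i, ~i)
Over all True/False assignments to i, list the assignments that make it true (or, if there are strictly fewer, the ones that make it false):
is always true.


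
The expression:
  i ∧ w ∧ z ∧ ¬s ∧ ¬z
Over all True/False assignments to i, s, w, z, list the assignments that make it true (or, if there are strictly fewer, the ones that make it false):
is never true.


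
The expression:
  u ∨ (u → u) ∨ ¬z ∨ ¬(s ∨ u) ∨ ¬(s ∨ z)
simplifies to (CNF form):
True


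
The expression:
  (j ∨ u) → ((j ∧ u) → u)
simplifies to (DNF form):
True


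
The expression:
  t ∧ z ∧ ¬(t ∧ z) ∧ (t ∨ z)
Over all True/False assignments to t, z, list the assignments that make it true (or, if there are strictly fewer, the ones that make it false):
is never true.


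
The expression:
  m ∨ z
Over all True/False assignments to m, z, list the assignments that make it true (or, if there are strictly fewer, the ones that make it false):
is false only for:
  m=False, z=False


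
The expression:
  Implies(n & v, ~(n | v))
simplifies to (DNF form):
~n | ~v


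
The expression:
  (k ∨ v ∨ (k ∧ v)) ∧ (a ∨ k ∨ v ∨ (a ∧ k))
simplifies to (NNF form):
k ∨ v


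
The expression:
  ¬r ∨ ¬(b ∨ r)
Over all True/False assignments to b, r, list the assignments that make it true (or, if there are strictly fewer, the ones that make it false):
is true only for:
  b=False, r=False;
  b=True, r=False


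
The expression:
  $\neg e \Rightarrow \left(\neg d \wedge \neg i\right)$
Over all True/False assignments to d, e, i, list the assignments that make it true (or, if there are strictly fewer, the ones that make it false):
is false only for:
  d=False, e=False, i=True;
  d=True, e=False, i=False;
  d=True, e=False, i=True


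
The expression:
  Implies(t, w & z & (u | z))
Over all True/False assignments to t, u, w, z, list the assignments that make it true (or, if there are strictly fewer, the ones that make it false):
is false only for:
  t=True, u=False, w=False, z=False;
  t=True, u=False, w=False, z=True;
  t=True, u=False, w=True, z=False;
  t=True, u=True, w=False, z=False;
  t=True, u=True, w=False, z=True;
  t=True, u=True, w=True, z=False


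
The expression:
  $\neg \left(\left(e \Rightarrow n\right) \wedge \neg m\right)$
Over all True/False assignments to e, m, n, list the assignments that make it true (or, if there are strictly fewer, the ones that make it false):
is false only for:
  e=False, m=False, n=False;
  e=False, m=False, n=True;
  e=True, m=False, n=True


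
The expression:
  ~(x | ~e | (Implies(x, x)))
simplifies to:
False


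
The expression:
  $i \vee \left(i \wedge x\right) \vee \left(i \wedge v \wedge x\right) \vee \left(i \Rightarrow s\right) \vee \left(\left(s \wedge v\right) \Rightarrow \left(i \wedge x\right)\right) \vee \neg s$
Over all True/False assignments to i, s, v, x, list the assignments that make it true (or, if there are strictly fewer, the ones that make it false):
is always true.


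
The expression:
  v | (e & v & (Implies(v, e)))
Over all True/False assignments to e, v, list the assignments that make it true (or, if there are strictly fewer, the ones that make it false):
is true only for:
  e=False, v=True;
  e=True, v=True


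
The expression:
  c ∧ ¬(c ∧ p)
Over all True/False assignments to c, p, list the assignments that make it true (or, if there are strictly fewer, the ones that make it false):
is true only for:
  c=True, p=False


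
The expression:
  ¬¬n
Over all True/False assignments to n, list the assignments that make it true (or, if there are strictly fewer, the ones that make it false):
is true only for:
  n=True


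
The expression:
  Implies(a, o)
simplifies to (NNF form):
o | ~a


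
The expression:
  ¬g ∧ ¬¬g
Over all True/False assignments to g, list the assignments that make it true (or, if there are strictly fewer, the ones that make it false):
is never true.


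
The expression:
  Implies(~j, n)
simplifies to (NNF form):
j | n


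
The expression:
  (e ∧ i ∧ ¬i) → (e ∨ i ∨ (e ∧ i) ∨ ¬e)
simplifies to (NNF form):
True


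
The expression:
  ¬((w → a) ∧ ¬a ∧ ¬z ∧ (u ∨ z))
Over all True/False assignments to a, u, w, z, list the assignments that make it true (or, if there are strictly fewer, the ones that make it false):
is false only for:
  a=False, u=True, w=False, z=False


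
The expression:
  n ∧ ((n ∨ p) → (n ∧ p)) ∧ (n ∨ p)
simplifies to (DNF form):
n ∧ p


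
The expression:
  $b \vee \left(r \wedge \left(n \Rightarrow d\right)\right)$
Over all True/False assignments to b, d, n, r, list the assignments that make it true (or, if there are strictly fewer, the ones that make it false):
is false only for:
  b=False, d=False, n=False, r=False;
  b=False, d=False, n=True, r=False;
  b=False, d=False, n=True, r=True;
  b=False, d=True, n=False, r=False;
  b=False, d=True, n=True, r=False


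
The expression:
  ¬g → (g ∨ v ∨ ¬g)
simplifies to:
True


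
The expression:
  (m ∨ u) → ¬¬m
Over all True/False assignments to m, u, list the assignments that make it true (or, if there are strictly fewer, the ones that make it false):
is false only for:
  m=False, u=True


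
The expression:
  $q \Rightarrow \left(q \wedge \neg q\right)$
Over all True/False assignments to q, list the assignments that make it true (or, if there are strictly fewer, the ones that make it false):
is true only for:
  q=False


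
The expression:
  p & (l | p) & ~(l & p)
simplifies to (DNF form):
p & ~l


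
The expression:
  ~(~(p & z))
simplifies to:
p & z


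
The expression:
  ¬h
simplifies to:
¬h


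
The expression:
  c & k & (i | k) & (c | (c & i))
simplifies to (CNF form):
c & k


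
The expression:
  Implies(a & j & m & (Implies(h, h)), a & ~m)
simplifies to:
~a | ~j | ~m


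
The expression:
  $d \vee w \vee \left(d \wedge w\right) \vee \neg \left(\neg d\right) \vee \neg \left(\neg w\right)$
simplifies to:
$d \vee w$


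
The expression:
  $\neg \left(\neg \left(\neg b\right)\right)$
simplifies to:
$\neg b$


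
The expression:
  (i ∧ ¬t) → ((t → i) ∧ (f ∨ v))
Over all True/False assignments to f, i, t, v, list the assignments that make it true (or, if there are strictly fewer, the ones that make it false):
is false only for:
  f=False, i=True, t=False, v=False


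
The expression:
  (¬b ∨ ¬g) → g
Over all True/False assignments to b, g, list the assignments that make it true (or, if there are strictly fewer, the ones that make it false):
is true only for:
  b=False, g=True;
  b=True, g=True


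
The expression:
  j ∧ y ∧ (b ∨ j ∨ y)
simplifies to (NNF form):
j ∧ y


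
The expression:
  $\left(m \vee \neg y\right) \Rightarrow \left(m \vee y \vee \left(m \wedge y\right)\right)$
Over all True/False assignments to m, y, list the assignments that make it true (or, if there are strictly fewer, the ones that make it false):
is false only for:
  m=False, y=False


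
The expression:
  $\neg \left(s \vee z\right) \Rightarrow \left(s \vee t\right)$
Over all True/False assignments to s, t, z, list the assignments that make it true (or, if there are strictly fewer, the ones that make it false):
is false only for:
  s=False, t=False, z=False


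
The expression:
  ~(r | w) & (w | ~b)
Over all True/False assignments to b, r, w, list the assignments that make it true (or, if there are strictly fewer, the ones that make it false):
is true only for:
  b=False, r=False, w=False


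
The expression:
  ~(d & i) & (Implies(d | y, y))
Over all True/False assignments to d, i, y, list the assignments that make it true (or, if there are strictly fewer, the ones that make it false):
is false only for:
  d=True, i=False, y=False;
  d=True, i=True, y=False;
  d=True, i=True, y=True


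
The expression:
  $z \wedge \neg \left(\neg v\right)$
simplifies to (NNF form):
$v \wedge z$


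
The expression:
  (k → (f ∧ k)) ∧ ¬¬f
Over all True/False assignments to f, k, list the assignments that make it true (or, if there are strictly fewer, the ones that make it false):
is true only for:
  f=True, k=False;
  f=True, k=True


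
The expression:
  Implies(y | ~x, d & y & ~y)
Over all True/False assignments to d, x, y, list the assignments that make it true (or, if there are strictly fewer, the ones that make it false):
is true only for:
  d=False, x=True, y=False;
  d=True, x=True, y=False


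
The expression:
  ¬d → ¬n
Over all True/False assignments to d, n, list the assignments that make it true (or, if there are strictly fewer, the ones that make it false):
is false only for:
  d=False, n=True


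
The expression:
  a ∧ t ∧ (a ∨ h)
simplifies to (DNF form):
a ∧ t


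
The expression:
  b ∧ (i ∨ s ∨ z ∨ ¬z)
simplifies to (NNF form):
b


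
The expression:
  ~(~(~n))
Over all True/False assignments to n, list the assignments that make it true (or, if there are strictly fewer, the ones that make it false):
is true only for:
  n=False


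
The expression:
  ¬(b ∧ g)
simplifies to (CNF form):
¬b ∨ ¬g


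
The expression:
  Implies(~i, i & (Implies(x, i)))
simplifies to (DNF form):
i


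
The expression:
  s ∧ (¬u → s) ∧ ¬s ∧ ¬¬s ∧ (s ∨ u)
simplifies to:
False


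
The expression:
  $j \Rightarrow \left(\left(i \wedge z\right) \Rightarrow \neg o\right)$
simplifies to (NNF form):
$\neg i \vee \neg j \vee \neg o \vee \neg z$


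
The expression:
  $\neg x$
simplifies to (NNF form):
$\neg x$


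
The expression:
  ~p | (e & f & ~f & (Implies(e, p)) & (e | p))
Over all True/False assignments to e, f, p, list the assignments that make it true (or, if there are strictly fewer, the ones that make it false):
is true only for:
  e=False, f=False, p=False;
  e=False, f=True, p=False;
  e=True, f=False, p=False;
  e=True, f=True, p=False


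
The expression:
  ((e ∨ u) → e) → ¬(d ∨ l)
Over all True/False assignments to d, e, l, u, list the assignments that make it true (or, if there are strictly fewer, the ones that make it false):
is true only for:
  d=False, e=False, l=False, u=False;
  d=False, e=False, l=False, u=True;
  d=False, e=False, l=True, u=True;
  d=False, e=True, l=False, u=False;
  d=False, e=True, l=False, u=True;
  d=True, e=False, l=False, u=True;
  d=True, e=False, l=True, u=True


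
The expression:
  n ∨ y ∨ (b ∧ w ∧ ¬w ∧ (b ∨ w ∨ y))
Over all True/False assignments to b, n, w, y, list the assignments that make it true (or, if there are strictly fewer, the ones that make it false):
is false only for:
  b=False, n=False, w=False, y=False;
  b=False, n=False, w=True, y=False;
  b=True, n=False, w=False, y=False;
  b=True, n=False, w=True, y=False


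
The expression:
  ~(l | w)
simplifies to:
~l & ~w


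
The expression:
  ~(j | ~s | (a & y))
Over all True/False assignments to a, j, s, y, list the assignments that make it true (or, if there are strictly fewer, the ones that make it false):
is true only for:
  a=False, j=False, s=True, y=False;
  a=False, j=False, s=True, y=True;
  a=True, j=False, s=True, y=False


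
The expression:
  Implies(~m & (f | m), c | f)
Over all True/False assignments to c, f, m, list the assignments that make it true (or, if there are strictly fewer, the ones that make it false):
is always true.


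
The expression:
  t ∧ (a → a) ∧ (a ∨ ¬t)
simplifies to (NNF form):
a ∧ t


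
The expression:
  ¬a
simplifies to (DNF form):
¬a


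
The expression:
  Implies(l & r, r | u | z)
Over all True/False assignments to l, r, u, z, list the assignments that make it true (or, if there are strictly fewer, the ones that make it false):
is always true.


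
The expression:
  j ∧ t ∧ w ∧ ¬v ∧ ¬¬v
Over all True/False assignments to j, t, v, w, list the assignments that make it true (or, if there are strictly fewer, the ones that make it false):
is never true.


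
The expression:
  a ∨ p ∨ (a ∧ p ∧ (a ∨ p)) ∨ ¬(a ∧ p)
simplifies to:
True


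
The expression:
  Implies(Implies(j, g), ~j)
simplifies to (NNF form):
~g | ~j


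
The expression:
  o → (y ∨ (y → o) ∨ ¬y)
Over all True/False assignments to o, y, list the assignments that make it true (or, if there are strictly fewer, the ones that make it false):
is always true.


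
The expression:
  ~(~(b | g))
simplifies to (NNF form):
b | g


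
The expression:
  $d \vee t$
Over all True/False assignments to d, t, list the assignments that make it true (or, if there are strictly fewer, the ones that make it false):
is false only for:
  d=False, t=False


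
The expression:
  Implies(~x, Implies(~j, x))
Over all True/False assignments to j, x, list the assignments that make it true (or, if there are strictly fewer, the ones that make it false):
is false only for:
  j=False, x=False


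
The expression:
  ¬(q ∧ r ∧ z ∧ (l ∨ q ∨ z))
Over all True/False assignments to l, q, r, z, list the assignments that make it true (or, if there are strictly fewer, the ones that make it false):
is false only for:
  l=False, q=True, r=True, z=True;
  l=True, q=True, r=True, z=True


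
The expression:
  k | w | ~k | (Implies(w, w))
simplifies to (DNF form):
True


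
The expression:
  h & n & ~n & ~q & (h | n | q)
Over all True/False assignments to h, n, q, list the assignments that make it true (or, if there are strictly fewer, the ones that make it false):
is never true.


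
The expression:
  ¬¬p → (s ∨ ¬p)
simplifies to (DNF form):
s ∨ ¬p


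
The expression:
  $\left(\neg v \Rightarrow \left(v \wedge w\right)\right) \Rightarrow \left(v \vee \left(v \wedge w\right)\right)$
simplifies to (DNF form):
$\text{True}$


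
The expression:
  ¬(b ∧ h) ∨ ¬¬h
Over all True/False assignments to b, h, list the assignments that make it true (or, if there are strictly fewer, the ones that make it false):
is always true.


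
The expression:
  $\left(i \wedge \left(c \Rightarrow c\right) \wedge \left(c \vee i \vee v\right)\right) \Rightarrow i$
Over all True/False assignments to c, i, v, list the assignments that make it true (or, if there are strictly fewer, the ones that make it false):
is always true.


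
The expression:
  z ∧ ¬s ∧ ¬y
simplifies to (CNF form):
z ∧ ¬s ∧ ¬y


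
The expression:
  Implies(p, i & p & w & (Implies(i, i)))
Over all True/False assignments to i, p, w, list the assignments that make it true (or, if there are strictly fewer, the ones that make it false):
is false only for:
  i=False, p=True, w=False;
  i=False, p=True, w=True;
  i=True, p=True, w=False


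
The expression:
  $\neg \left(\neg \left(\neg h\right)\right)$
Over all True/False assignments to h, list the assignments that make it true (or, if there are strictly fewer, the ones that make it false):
is true only for:
  h=False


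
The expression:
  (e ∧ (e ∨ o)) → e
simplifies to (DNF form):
True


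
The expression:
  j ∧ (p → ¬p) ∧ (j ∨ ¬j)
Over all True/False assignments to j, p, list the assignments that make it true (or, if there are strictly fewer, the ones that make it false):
is true only for:
  j=True, p=False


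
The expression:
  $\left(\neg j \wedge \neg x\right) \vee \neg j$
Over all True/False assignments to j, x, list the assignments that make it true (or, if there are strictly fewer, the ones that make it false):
is true only for:
  j=False, x=False;
  j=False, x=True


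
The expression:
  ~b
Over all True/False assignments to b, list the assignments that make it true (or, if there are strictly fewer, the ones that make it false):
is true only for:
  b=False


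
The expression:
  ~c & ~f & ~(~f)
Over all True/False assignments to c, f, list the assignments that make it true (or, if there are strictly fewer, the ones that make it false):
is never true.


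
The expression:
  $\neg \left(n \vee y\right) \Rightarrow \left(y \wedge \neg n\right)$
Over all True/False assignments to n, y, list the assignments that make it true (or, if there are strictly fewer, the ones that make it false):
is false only for:
  n=False, y=False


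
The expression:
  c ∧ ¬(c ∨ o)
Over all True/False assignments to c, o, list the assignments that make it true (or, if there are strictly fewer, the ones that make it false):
is never true.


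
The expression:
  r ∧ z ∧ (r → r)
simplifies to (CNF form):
r ∧ z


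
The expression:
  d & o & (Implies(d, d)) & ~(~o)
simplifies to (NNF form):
d & o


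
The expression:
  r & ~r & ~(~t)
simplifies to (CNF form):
False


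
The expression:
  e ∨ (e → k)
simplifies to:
True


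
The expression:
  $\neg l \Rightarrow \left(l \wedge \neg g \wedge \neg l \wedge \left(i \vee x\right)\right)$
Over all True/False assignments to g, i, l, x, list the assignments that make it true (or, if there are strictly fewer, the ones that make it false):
is true only for:
  g=False, i=False, l=True, x=False;
  g=False, i=False, l=True, x=True;
  g=False, i=True, l=True, x=False;
  g=False, i=True, l=True, x=True;
  g=True, i=False, l=True, x=False;
  g=True, i=False, l=True, x=True;
  g=True, i=True, l=True, x=False;
  g=True, i=True, l=True, x=True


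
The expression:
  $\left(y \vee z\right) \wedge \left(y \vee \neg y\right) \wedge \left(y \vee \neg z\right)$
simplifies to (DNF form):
$y$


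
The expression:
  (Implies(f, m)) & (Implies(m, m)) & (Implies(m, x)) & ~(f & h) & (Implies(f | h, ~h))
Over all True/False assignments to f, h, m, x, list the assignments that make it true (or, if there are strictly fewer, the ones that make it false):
is true only for:
  f=False, h=False, m=False, x=False;
  f=False, h=False, m=False, x=True;
  f=False, h=False, m=True, x=True;
  f=True, h=False, m=True, x=True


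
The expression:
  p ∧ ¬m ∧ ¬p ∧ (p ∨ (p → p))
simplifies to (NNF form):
False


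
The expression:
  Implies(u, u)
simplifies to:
True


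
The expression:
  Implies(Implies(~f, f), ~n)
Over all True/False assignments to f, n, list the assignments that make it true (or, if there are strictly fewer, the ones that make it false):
is false only for:
  f=True, n=True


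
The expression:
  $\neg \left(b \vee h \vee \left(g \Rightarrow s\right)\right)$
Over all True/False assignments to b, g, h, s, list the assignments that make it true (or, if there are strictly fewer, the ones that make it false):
is true only for:
  b=False, g=True, h=False, s=False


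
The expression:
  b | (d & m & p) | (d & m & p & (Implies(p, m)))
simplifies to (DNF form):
b | (d & m & p)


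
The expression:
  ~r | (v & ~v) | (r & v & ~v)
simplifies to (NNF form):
~r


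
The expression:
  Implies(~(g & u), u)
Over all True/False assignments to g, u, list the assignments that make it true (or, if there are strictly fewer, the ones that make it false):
is true only for:
  g=False, u=True;
  g=True, u=True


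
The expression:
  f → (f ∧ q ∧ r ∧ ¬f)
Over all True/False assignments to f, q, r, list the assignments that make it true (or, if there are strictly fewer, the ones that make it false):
is true only for:
  f=False, q=False, r=False;
  f=False, q=False, r=True;
  f=False, q=True, r=False;
  f=False, q=True, r=True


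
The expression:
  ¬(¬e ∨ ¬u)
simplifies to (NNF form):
e ∧ u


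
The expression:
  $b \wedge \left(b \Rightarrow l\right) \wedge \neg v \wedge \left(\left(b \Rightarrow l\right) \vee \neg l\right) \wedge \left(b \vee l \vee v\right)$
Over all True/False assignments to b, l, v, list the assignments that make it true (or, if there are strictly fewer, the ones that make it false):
is true only for:
  b=True, l=True, v=False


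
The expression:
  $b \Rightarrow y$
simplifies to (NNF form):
$y \vee \neg b$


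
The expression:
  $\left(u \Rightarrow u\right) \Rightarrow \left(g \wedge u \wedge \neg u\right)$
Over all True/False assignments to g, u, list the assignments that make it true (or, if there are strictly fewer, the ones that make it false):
is never true.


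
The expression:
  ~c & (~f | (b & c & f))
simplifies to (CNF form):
~c & ~f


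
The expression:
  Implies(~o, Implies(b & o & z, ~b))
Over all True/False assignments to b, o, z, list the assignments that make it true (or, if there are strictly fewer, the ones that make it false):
is always true.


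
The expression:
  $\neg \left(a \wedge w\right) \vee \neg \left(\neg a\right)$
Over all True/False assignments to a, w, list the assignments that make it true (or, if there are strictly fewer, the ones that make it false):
is always true.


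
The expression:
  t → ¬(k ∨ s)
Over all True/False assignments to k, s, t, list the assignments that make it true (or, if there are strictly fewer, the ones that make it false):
is false only for:
  k=False, s=True, t=True;
  k=True, s=False, t=True;
  k=True, s=True, t=True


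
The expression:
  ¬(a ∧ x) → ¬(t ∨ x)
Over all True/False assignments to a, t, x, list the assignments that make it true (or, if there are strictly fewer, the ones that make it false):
is true only for:
  a=False, t=False, x=False;
  a=True, t=False, x=False;
  a=True, t=False, x=True;
  a=True, t=True, x=True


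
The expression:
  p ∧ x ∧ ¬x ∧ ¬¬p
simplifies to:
False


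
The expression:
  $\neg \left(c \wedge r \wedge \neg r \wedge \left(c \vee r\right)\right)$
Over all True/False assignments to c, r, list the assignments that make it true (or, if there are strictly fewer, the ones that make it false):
is always true.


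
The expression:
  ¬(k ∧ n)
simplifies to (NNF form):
¬k ∨ ¬n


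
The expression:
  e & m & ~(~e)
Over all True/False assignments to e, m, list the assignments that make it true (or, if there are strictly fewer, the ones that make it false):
is true only for:
  e=True, m=True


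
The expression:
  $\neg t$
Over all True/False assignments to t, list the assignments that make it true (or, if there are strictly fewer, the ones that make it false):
is true only for:
  t=False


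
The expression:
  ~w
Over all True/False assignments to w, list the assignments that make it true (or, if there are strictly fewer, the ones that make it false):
is true only for:
  w=False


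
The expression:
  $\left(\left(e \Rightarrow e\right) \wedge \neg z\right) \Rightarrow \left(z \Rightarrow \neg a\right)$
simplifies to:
$\text{True}$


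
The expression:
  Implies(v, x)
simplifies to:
x | ~v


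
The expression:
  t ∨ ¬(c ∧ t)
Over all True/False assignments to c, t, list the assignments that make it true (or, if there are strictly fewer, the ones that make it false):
is always true.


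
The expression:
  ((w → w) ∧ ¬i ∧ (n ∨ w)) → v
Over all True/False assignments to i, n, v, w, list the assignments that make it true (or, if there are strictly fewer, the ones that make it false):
is false only for:
  i=False, n=False, v=False, w=True;
  i=False, n=True, v=False, w=False;
  i=False, n=True, v=False, w=True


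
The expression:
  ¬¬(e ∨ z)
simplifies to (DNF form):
e ∨ z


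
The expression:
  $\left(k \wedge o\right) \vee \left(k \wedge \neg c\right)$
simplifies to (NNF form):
$k \wedge \left(o \vee \neg c\right)$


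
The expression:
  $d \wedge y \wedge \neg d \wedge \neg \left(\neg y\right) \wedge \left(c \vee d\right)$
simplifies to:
$\text{False}$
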